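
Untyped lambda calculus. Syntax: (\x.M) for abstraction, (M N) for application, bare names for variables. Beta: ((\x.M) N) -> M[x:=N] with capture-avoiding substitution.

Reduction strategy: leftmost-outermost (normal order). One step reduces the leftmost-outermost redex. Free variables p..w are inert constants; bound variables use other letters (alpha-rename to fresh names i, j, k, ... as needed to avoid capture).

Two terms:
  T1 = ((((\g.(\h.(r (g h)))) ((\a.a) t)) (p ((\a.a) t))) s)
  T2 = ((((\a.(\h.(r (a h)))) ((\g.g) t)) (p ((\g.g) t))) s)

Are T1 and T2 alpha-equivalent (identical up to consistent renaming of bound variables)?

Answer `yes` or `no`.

Answer: yes

Derivation:
Term 1: ((((\g.(\h.(r (g h)))) ((\a.a) t)) (p ((\a.a) t))) s)
Term 2: ((((\a.(\h.(r (a h)))) ((\g.g) t)) (p ((\g.g) t))) s)
Alpha-equivalence: compare structure up to binder renaming.
Result: True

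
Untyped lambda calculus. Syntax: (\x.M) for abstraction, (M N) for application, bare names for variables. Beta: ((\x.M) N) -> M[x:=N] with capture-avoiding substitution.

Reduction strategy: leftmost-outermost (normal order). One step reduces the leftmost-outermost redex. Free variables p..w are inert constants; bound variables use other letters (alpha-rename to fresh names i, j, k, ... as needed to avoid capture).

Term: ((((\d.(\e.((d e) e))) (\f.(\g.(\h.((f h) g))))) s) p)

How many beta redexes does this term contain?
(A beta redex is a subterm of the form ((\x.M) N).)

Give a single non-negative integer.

Answer: 1

Derivation:
Term: ((((\d.(\e.((d e) e))) (\f.(\g.(\h.((f h) g))))) s) p)
  Redex: ((\d.(\e.((d e) e))) (\f.(\g.(\h.((f h) g)))))
Total redexes: 1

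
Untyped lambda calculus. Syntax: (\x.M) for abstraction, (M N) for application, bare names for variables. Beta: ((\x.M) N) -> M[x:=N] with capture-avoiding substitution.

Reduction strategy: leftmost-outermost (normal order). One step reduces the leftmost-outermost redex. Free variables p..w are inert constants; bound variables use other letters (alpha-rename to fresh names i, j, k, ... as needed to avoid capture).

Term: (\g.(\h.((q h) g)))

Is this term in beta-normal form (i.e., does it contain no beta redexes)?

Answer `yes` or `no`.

Answer: yes

Derivation:
Term: (\g.(\h.((q h) g)))
No beta redexes found.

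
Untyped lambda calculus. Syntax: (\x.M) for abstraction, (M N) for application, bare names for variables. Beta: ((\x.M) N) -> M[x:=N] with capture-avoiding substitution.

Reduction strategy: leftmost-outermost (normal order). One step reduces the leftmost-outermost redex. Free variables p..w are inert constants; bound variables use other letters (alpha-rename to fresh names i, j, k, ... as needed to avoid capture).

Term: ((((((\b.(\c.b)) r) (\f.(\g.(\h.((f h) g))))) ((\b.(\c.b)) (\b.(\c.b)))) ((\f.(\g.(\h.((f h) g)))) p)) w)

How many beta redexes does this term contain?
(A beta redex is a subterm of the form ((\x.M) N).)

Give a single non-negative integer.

Term: ((((((\b.(\c.b)) r) (\f.(\g.(\h.((f h) g))))) ((\b.(\c.b)) (\b.(\c.b)))) ((\f.(\g.(\h.((f h) g)))) p)) w)
  Redex: ((\b.(\c.b)) r)
  Redex: ((\b.(\c.b)) (\b.(\c.b)))
  Redex: ((\f.(\g.(\h.((f h) g)))) p)
Total redexes: 3

Answer: 3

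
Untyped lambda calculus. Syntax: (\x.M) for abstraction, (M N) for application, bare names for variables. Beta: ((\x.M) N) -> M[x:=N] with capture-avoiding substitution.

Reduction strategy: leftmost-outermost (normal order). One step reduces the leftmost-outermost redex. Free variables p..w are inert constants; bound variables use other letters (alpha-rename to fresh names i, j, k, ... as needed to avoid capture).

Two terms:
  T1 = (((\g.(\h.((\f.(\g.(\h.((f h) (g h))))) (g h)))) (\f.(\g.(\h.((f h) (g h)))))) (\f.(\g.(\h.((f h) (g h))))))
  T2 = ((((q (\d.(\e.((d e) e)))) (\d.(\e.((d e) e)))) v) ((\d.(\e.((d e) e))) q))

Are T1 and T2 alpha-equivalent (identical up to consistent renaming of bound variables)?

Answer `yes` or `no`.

Term 1: (((\g.(\h.((\f.(\g.(\h.((f h) (g h))))) (g h)))) (\f.(\g.(\h.((f h) (g h)))))) (\f.(\g.(\h.((f h) (g h))))))
Term 2: ((((q (\d.(\e.((d e) e)))) (\d.(\e.((d e) e)))) v) ((\d.(\e.((d e) e))) q))
Alpha-equivalence: compare structure up to binder renaming.
Result: False

Answer: no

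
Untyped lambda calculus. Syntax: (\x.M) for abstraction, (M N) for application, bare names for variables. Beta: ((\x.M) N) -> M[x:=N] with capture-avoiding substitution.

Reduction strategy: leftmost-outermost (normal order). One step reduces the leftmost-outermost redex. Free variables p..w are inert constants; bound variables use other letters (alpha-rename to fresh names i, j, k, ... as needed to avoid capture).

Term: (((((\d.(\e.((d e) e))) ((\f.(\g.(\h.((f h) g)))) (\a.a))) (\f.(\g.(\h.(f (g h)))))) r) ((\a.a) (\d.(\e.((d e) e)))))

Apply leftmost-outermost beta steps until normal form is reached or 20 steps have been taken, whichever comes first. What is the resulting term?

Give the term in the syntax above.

Answer: (\g.(\h.((r (\d.(\e.((d e) e)))) (g h))))

Derivation:
Step 0: (((((\d.(\e.((d e) e))) ((\f.(\g.(\h.((f h) g)))) (\a.a))) (\f.(\g.(\h.(f (g h)))))) r) ((\a.a) (\d.(\e.((d e) e)))))
Step 1: ((((\e.((((\f.(\g.(\h.((f h) g)))) (\a.a)) e) e)) (\f.(\g.(\h.(f (g h)))))) r) ((\a.a) (\d.(\e.((d e) e)))))
Step 2: ((((((\f.(\g.(\h.((f h) g)))) (\a.a)) (\f.(\g.(\h.(f (g h)))))) (\f.(\g.(\h.(f (g h)))))) r) ((\a.a) (\d.(\e.((d e) e)))))
Step 3: (((((\g.(\h.(((\a.a) h) g))) (\f.(\g.(\h.(f (g h)))))) (\f.(\g.(\h.(f (g h)))))) r) ((\a.a) (\d.(\e.((d e) e)))))
Step 4: ((((\h.(((\a.a) h) (\f.(\g.(\h.(f (g h))))))) (\f.(\g.(\h.(f (g h)))))) r) ((\a.a) (\d.(\e.((d e) e)))))
Step 5: (((((\a.a) (\f.(\g.(\h.(f (g h)))))) (\f.(\g.(\h.(f (g h)))))) r) ((\a.a) (\d.(\e.((d e) e)))))
Step 6: ((((\f.(\g.(\h.(f (g h))))) (\f.(\g.(\h.(f (g h)))))) r) ((\a.a) (\d.(\e.((d e) e)))))
Step 7: (((\g.(\h.((\f.(\g.(\h.(f (g h))))) (g h)))) r) ((\a.a) (\d.(\e.((d e) e)))))
Step 8: ((\h.((\f.(\g.(\h.(f (g h))))) (r h))) ((\a.a) (\d.(\e.((d e) e)))))
Step 9: ((\f.(\g.(\h.(f (g h))))) (r ((\a.a) (\d.(\e.((d e) e))))))
Step 10: (\g.(\h.((r ((\a.a) (\d.(\e.((d e) e))))) (g h))))
Step 11: (\g.(\h.((r (\d.(\e.((d e) e)))) (g h))))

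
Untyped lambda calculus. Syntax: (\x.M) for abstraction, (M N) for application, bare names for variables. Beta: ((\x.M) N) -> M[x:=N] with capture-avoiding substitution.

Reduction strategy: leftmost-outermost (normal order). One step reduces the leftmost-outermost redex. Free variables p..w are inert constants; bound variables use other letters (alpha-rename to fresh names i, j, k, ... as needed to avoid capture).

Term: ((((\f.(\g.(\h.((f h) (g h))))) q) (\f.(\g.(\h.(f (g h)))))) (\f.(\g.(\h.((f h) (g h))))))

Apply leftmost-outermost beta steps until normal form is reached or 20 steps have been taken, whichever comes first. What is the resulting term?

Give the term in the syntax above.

Step 0: ((((\f.(\g.(\h.((f h) (g h))))) q) (\f.(\g.(\h.(f (g h)))))) (\f.(\g.(\h.((f h) (g h))))))
Step 1: (((\g.(\h.((q h) (g h)))) (\f.(\g.(\h.(f (g h)))))) (\f.(\g.(\h.((f h) (g h))))))
Step 2: ((\h.((q h) ((\f.(\g.(\h.(f (g h))))) h))) (\f.(\g.(\h.((f h) (g h))))))
Step 3: ((q (\f.(\g.(\h.((f h) (g h)))))) ((\f.(\g.(\h.(f (g h))))) (\f.(\g.(\h.((f h) (g h)))))))
Step 4: ((q (\f.(\g.(\h.((f h) (g h)))))) (\g.(\h.((\f.(\g.(\h.((f h) (g h))))) (g h)))))
Step 5: ((q (\f.(\g.(\h.((f h) (g h)))))) (\g.(\h.(\i.(\j.(((g h) j) (i j)))))))

Answer: ((q (\f.(\g.(\h.((f h) (g h)))))) (\g.(\h.(\i.(\j.(((g h) j) (i j)))))))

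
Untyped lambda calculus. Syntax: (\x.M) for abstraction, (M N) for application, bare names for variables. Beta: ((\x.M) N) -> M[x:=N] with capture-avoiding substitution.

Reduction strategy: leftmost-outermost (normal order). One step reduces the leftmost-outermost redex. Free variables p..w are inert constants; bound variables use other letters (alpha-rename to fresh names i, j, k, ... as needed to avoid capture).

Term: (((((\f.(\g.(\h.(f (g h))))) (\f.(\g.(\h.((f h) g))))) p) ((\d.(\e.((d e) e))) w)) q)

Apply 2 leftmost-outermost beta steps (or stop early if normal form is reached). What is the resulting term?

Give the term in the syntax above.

Step 0: (((((\f.(\g.(\h.(f (g h))))) (\f.(\g.(\h.((f h) g))))) p) ((\d.(\e.((d e) e))) w)) q)
Step 1: ((((\g.(\h.((\f.(\g.(\h.((f h) g)))) (g h)))) p) ((\d.(\e.((d e) e))) w)) q)
Step 2: (((\h.((\f.(\g.(\h.((f h) g)))) (p h))) ((\d.(\e.((d e) e))) w)) q)

Answer: (((\h.((\f.(\g.(\h.((f h) g)))) (p h))) ((\d.(\e.((d e) e))) w)) q)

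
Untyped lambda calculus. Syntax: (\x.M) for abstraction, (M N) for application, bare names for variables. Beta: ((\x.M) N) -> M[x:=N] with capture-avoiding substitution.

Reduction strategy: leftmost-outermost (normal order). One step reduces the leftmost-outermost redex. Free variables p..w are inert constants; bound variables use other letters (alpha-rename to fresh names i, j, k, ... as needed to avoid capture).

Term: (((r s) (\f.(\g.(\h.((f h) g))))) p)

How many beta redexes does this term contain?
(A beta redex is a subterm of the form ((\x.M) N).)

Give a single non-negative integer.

Answer: 0

Derivation:
Term: (((r s) (\f.(\g.(\h.((f h) g))))) p)
  (no redexes)
Total redexes: 0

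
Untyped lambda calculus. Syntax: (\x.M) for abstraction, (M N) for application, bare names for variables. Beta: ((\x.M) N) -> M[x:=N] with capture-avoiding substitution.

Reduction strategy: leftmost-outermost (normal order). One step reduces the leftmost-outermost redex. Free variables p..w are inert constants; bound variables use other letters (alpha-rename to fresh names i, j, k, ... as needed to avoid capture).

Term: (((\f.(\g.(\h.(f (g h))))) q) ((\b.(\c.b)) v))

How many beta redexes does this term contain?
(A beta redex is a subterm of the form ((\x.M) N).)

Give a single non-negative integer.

Answer: 2

Derivation:
Term: (((\f.(\g.(\h.(f (g h))))) q) ((\b.(\c.b)) v))
  Redex: ((\f.(\g.(\h.(f (g h))))) q)
  Redex: ((\b.(\c.b)) v)
Total redexes: 2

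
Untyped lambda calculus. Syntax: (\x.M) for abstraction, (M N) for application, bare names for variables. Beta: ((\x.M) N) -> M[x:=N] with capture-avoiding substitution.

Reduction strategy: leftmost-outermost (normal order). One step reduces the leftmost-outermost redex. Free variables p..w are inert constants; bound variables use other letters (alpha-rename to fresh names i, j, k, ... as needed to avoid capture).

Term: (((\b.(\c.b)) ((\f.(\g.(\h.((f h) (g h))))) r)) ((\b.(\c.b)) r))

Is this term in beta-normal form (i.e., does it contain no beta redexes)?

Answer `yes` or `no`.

Answer: no

Derivation:
Term: (((\b.(\c.b)) ((\f.(\g.(\h.((f h) (g h))))) r)) ((\b.(\c.b)) r))
Found 3 beta redex(es).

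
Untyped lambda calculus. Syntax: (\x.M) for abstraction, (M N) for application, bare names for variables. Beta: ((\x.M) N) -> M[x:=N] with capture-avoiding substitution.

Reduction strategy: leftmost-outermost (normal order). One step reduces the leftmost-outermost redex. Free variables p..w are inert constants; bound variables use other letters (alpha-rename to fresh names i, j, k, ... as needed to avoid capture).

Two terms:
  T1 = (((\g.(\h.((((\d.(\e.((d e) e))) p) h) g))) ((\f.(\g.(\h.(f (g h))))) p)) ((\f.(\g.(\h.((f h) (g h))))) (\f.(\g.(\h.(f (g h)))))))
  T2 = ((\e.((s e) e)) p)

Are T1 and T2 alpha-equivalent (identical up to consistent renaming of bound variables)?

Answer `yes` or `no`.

Term 1: (((\g.(\h.((((\d.(\e.((d e) e))) p) h) g))) ((\f.(\g.(\h.(f (g h))))) p)) ((\f.(\g.(\h.((f h) (g h))))) (\f.(\g.(\h.(f (g h)))))))
Term 2: ((\e.((s e) e)) p)
Alpha-equivalence: compare structure up to binder renaming.
Result: False

Answer: no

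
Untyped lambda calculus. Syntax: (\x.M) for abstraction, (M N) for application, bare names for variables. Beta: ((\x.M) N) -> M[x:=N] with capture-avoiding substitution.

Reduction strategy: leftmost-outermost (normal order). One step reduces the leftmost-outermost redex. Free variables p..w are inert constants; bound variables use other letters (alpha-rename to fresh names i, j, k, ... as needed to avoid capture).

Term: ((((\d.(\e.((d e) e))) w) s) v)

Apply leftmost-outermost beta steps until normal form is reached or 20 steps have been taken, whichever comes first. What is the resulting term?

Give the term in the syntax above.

Step 0: ((((\d.(\e.((d e) e))) w) s) v)
Step 1: (((\e.((w e) e)) s) v)
Step 2: (((w s) s) v)

Answer: (((w s) s) v)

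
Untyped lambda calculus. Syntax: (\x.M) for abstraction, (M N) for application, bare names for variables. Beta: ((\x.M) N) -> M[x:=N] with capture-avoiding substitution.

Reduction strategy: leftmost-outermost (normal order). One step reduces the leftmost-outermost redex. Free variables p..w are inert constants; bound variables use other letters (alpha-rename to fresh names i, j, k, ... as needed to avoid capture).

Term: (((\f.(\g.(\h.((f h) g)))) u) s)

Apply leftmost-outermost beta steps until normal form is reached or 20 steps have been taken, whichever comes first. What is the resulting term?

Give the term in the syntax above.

Answer: (\h.((u h) s))

Derivation:
Step 0: (((\f.(\g.(\h.((f h) g)))) u) s)
Step 1: ((\g.(\h.((u h) g))) s)
Step 2: (\h.((u h) s))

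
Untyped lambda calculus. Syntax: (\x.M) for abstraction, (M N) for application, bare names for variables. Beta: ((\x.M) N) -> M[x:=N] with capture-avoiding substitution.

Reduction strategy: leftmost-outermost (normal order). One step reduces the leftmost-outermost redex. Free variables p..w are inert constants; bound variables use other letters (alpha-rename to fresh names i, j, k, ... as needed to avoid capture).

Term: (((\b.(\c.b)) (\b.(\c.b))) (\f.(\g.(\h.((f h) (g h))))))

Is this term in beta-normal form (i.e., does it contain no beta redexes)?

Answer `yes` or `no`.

Answer: no

Derivation:
Term: (((\b.(\c.b)) (\b.(\c.b))) (\f.(\g.(\h.((f h) (g h))))))
Found 1 beta redex(es).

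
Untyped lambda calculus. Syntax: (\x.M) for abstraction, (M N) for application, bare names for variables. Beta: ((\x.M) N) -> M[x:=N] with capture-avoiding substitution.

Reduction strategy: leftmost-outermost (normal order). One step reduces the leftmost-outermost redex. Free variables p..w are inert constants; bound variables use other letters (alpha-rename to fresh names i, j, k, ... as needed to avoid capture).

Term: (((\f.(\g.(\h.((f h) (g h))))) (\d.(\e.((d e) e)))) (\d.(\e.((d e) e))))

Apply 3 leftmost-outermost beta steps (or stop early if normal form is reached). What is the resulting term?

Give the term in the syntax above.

Answer: (\h.((\e.((h e) e)) ((\d.(\e.((d e) e))) h)))

Derivation:
Step 0: (((\f.(\g.(\h.((f h) (g h))))) (\d.(\e.((d e) e)))) (\d.(\e.((d e) e))))
Step 1: ((\g.(\h.(((\d.(\e.((d e) e))) h) (g h)))) (\d.(\e.((d e) e))))
Step 2: (\h.(((\d.(\e.((d e) e))) h) ((\d.(\e.((d e) e))) h)))
Step 3: (\h.((\e.((h e) e)) ((\d.(\e.((d e) e))) h)))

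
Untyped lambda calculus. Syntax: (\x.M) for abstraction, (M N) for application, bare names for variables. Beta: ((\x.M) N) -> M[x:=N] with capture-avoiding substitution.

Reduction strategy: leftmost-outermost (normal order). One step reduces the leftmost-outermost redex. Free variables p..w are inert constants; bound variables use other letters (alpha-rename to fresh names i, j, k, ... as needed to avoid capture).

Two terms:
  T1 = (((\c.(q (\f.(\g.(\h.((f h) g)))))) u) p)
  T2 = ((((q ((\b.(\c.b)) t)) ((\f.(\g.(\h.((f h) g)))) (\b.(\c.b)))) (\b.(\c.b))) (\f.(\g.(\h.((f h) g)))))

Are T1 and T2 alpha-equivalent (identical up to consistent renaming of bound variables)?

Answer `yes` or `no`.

Term 1: (((\c.(q (\f.(\g.(\h.((f h) g)))))) u) p)
Term 2: ((((q ((\b.(\c.b)) t)) ((\f.(\g.(\h.((f h) g)))) (\b.(\c.b)))) (\b.(\c.b))) (\f.(\g.(\h.((f h) g)))))
Alpha-equivalence: compare structure up to binder renaming.
Result: False

Answer: no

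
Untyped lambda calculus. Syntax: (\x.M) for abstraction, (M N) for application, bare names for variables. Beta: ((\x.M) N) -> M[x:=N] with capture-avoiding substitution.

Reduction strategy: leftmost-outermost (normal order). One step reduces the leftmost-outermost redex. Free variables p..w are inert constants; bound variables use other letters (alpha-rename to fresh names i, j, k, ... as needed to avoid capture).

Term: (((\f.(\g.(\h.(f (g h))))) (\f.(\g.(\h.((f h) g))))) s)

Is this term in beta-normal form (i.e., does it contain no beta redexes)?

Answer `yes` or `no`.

Term: (((\f.(\g.(\h.(f (g h))))) (\f.(\g.(\h.((f h) g))))) s)
Found 1 beta redex(es).

Answer: no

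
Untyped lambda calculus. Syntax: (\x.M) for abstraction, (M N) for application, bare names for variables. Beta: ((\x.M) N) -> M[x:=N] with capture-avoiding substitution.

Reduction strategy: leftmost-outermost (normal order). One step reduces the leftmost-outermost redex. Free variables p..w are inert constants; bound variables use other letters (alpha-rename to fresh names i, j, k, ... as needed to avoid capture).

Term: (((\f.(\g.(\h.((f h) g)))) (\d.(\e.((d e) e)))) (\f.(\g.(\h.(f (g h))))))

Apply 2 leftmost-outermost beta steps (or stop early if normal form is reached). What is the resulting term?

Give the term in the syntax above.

Answer: (\h.(((\d.(\e.((d e) e))) h) (\f.(\g.(\h.(f (g h)))))))

Derivation:
Step 0: (((\f.(\g.(\h.((f h) g)))) (\d.(\e.((d e) e)))) (\f.(\g.(\h.(f (g h))))))
Step 1: ((\g.(\h.(((\d.(\e.((d e) e))) h) g))) (\f.(\g.(\h.(f (g h))))))
Step 2: (\h.(((\d.(\e.((d e) e))) h) (\f.(\g.(\h.(f (g h)))))))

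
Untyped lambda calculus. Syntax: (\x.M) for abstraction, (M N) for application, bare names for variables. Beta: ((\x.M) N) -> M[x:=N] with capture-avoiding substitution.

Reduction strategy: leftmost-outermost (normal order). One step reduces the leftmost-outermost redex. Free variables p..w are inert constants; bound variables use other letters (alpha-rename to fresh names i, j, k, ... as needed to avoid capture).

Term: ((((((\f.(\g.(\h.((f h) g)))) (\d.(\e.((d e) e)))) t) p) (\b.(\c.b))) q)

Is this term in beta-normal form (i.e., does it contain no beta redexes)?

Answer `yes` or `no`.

Answer: no

Derivation:
Term: ((((((\f.(\g.(\h.((f h) g)))) (\d.(\e.((d e) e)))) t) p) (\b.(\c.b))) q)
Found 1 beta redex(es).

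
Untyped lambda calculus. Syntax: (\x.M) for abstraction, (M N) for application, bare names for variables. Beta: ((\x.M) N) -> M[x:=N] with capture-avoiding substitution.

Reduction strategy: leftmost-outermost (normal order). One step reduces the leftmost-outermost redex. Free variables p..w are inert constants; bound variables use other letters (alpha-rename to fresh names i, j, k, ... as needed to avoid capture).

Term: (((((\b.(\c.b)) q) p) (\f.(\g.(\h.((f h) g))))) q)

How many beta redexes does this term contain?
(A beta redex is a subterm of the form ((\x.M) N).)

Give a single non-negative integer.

Term: (((((\b.(\c.b)) q) p) (\f.(\g.(\h.((f h) g))))) q)
  Redex: ((\b.(\c.b)) q)
Total redexes: 1

Answer: 1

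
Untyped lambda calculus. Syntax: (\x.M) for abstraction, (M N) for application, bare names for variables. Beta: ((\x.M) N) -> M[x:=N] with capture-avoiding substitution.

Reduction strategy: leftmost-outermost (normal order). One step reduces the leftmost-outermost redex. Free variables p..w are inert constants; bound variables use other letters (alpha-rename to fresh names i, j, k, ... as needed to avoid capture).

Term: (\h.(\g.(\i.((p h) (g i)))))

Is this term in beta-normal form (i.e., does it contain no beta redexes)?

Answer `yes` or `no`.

Term: (\h.(\g.(\i.((p h) (g i)))))
No beta redexes found.

Answer: yes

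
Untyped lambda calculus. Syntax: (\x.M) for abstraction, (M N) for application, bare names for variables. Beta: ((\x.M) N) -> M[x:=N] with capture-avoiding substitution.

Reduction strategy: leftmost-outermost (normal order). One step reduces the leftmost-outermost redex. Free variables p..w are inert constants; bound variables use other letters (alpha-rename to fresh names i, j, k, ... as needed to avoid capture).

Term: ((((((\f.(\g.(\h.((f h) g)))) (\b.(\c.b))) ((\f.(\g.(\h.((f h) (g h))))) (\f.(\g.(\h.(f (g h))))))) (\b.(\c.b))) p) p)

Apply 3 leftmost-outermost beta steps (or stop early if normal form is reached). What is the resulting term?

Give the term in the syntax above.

Answer: (((((\b.(\c.b)) (\b.(\c.b))) ((\f.(\g.(\h.((f h) (g h))))) (\f.(\g.(\h.(f (g h))))))) p) p)

Derivation:
Step 0: ((((((\f.(\g.(\h.((f h) g)))) (\b.(\c.b))) ((\f.(\g.(\h.((f h) (g h))))) (\f.(\g.(\h.(f (g h))))))) (\b.(\c.b))) p) p)
Step 1: (((((\g.(\h.(((\b.(\c.b)) h) g))) ((\f.(\g.(\h.((f h) (g h))))) (\f.(\g.(\h.(f (g h))))))) (\b.(\c.b))) p) p)
Step 2: ((((\h.(((\b.(\c.b)) h) ((\f.(\g.(\h.((f h) (g h))))) (\f.(\g.(\h.(f (g h)))))))) (\b.(\c.b))) p) p)
Step 3: (((((\b.(\c.b)) (\b.(\c.b))) ((\f.(\g.(\h.((f h) (g h))))) (\f.(\g.(\h.(f (g h))))))) p) p)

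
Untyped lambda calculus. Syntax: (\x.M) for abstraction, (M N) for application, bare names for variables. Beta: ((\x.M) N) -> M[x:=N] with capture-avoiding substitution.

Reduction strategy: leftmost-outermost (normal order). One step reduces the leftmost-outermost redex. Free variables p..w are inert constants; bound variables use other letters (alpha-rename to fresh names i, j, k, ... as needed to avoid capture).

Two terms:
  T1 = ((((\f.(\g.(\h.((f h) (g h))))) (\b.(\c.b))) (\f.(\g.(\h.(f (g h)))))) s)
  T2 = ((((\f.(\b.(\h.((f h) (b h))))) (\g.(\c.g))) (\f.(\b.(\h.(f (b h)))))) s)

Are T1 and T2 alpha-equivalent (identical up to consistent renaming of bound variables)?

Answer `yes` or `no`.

Answer: yes

Derivation:
Term 1: ((((\f.(\g.(\h.((f h) (g h))))) (\b.(\c.b))) (\f.(\g.(\h.(f (g h)))))) s)
Term 2: ((((\f.(\b.(\h.((f h) (b h))))) (\g.(\c.g))) (\f.(\b.(\h.(f (b h)))))) s)
Alpha-equivalence: compare structure up to binder renaming.
Result: True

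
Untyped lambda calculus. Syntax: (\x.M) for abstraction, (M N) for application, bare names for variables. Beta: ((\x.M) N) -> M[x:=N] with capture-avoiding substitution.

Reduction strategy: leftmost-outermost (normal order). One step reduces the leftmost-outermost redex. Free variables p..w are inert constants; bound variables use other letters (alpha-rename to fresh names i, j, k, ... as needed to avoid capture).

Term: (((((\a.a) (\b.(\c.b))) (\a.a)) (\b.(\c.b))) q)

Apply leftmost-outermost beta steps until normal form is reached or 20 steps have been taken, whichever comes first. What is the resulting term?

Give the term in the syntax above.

Step 0: (((((\a.a) (\b.(\c.b))) (\a.a)) (\b.(\c.b))) q)
Step 1: ((((\b.(\c.b)) (\a.a)) (\b.(\c.b))) q)
Step 2: (((\c.(\a.a)) (\b.(\c.b))) q)
Step 3: ((\a.a) q)
Step 4: q

Answer: q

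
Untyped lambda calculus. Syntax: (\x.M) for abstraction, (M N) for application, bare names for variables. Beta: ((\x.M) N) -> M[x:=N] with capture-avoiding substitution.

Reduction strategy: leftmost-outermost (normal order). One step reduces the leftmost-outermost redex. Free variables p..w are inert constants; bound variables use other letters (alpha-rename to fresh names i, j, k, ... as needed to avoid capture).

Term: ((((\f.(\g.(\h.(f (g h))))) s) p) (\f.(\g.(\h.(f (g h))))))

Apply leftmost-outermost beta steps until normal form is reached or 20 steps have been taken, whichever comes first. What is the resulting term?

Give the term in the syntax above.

Answer: (s (p (\f.(\g.(\h.(f (g h)))))))

Derivation:
Step 0: ((((\f.(\g.(\h.(f (g h))))) s) p) (\f.(\g.(\h.(f (g h))))))
Step 1: (((\g.(\h.(s (g h)))) p) (\f.(\g.(\h.(f (g h))))))
Step 2: ((\h.(s (p h))) (\f.(\g.(\h.(f (g h))))))
Step 3: (s (p (\f.(\g.(\h.(f (g h)))))))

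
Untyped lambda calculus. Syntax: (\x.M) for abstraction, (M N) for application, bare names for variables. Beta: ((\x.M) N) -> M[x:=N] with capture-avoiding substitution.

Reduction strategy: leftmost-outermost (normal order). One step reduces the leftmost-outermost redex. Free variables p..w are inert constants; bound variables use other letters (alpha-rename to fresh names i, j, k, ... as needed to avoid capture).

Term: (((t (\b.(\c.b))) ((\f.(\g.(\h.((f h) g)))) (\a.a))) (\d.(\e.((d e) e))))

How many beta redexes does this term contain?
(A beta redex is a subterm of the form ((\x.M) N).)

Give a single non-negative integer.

Answer: 1

Derivation:
Term: (((t (\b.(\c.b))) ((\f.(\g.(\h.((f h) g)))) (\a.a))) (\d.(\e.((d e) e))))
  Redex: ((\f.(\g.(\h.((f h) g)))) (\a.a))
Total redexes: 1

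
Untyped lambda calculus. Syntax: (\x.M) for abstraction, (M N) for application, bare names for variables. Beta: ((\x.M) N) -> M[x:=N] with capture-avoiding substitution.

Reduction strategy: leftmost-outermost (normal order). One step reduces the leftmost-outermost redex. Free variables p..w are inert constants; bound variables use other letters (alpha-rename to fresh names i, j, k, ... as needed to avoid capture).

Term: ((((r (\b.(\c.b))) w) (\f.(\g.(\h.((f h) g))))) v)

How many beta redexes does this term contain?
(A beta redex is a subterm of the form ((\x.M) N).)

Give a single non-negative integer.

Answer: 0

Derivation:
Term: ((((r (\b.(\c.b))) w) (\f.(\g.(\h.((f h) g))))) v)
  (no redexes)
Total redexes: 0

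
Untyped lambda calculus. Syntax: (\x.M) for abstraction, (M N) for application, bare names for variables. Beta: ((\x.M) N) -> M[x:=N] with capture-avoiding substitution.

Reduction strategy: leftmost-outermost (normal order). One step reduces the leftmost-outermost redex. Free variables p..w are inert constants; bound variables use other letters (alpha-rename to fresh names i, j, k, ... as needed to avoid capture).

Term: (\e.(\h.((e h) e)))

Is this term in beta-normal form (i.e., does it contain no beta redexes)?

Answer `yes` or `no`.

Answer: yes

Derivation:
Term: (\e.(\h.((e h) e)))
No beta redexes found.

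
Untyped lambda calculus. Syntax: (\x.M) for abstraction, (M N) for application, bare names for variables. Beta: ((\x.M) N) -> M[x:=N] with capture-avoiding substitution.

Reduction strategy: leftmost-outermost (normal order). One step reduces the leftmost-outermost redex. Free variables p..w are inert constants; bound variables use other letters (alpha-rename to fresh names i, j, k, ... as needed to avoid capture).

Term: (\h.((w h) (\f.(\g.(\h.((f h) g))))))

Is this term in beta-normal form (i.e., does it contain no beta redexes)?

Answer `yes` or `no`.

Answer: yes

Derivation:
Term: (\h.((w h) (\f.(\g.(\h.((f h) g))))))
No beta redexes found.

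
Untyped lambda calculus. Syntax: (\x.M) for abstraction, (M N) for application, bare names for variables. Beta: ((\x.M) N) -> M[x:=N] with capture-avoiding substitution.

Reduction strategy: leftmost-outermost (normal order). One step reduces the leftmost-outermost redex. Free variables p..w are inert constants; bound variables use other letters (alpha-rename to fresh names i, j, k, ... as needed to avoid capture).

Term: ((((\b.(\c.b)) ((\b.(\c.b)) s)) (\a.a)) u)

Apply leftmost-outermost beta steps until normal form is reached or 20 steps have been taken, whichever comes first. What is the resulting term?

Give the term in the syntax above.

Step 0: ((((\b.(\c.b)) ((\b.(\c.b)) s)) (\a.a)) u)
Step 1: (((\c.((\b.(\c.b)) s)) (\a.a)) u)
Step 2: (((\b.(\c.b)) s) u)
Step 3: ((\c.s) u)
Step 4: s

Answer: s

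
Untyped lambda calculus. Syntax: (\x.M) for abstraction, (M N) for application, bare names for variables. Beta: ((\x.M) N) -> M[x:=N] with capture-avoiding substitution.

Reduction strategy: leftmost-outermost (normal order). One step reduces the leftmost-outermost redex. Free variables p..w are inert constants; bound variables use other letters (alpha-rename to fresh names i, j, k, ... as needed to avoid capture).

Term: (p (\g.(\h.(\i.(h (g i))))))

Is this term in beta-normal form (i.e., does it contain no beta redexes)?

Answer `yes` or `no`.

Answer: yes

Derivation:
Term: (p (\g.(\h.(\i.(h (g i))))))
No beta redexes found.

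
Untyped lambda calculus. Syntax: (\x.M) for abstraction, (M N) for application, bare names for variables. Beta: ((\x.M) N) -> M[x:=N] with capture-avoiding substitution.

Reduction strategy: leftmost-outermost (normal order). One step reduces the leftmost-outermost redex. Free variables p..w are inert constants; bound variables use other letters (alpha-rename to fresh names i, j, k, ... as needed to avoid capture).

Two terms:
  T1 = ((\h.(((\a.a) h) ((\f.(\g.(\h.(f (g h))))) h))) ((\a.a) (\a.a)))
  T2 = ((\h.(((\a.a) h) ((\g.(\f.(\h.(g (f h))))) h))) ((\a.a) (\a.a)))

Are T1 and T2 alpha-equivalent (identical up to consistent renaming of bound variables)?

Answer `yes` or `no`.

Term 1: ((\h.(((\a.a) h) ((\f.(\g.(\h.(f (g h))))) h))) ((\a.a) (\a.a)))
Term 2: ((\h.(((\a.a) h) ((\g.(\f.(\h.(g (f h))))) h))) ((\a.a) (\a.a)))
Alpha-equivalence: compare structure up to binder renaming.
Result: True

Answer: yes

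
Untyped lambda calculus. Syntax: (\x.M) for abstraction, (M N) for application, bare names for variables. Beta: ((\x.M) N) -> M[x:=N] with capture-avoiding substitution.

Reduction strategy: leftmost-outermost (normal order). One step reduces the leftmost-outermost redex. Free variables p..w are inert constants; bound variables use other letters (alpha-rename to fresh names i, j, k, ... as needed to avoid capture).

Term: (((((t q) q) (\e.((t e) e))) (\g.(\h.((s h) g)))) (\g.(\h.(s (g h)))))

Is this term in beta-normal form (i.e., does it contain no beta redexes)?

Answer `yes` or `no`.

Term: (((((t q) q) (\e.((t e) e))) (\g.(\h.((s h) g)))) (\g.(\h.(s (g h)))))
No beta redexes found.

Answer: yes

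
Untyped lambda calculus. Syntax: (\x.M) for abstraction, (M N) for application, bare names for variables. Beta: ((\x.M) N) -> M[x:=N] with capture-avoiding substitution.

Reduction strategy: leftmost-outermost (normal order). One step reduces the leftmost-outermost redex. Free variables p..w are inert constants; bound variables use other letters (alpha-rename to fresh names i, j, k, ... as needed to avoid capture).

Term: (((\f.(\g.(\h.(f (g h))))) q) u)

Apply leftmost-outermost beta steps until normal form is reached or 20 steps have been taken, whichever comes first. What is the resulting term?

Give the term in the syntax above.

Answer: (\h.(q (u h)))

Derivation:
Step 0: (((\f.(\g.(\h.(f (g h))))) q) u)
Step 1: ((\g.(\h.(q (g h)))) u)
Step 2: (\h.(q (u h)))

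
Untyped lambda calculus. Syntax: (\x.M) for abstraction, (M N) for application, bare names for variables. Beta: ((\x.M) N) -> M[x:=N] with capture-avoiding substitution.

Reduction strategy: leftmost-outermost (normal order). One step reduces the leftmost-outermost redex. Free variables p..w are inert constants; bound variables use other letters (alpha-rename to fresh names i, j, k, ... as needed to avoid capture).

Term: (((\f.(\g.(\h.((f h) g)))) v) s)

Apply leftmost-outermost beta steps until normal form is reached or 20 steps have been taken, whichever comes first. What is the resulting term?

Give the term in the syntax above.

Step 0: (((\f.(\g.(\h.((f h) g)))) v) s)
Step 1: ((\g.(\h.((v h) g))) s)
Step 2: (\h.((v h) s))

Answer: (\h.((v h) s))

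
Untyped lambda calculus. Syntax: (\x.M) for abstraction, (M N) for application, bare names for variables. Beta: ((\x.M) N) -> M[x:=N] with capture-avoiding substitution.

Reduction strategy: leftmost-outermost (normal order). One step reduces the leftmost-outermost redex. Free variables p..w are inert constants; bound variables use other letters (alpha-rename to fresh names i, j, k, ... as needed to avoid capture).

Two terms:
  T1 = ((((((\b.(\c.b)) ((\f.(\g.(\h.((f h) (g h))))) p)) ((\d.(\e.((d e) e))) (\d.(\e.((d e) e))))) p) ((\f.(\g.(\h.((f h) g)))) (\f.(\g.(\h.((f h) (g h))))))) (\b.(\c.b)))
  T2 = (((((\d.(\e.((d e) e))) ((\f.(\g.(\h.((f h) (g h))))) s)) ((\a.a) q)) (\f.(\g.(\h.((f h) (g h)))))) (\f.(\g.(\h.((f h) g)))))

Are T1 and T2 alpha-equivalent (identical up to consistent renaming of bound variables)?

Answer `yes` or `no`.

Answer: no

Derivation:
Term 1: ((((((\b.(\c.b)) ((\f.(\g.(\h.((f h) (g h))))) p)) ((\d.(\e.((d e) e))) (\d.(\e.((d e) e))))) p) ((\f.(\g.(\h.((f h) g)))) (\f.(\g.(\h.((f h) (g h))))))) (\b.(\c.b)))
Term 2: (((((\d.(\e.((d e) e))) ((\f.(\g.(\h.((f h) (g h))))) s)) ((\a.a) q)) (\f.(\g.(\h.((f h) (g h)))))) (\f.(\g.(\h.((f h) g)))))
Alpha-equivalence: compare structure up to binder renaming.
Result: False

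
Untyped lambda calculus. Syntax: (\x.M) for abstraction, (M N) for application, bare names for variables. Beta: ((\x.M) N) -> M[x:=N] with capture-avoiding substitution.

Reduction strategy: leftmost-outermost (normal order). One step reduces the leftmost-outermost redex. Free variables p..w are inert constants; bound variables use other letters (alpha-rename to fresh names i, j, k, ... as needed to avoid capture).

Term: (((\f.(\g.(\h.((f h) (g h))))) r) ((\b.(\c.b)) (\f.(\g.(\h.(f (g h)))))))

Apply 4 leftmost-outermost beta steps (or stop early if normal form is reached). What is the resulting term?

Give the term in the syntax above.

Step 0: (((\f.(\g.(\h.((f h) (g h))))) r) ((\b.(\c.b)) (\f.(\g.(\h.(f (g h)))))))
Step 1: ((\g.(\h.((r h) (g h)))) ((\b.(\c.b)) (\f.(\g.(\h.(f (g h)))))))
Step 2: (\h.((r h) (((\b.(\c.b)) (\f.(\g.(\h.(f (g h)))))) h)))
Step 3: (\h.((r h) ((\c.(\f.(\g.(\h.(f (g h)))))) h)))
Step 4: (\h.((r h) (\f.(\g.(\h.(f (g h)))))))

Answer: (\h.((r h) (\f.(\g.(\h.(f (g h)))))))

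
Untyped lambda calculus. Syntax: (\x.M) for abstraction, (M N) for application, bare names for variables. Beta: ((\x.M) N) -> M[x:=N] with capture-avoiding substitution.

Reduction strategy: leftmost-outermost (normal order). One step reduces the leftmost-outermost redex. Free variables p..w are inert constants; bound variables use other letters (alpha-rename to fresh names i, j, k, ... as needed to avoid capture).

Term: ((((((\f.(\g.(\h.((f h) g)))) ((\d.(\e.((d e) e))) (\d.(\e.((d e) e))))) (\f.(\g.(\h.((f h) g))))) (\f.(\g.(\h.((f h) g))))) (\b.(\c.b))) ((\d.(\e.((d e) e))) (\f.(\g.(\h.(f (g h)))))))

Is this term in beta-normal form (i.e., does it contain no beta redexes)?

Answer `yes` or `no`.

Answer: no

Derivation:
Term: ((((((\f.(\g.(\h.((f h) g)))) ((\d.(\e.((d e) e))) (\d.(\e.((d e) e))))) (\f.(\g.(\h.((f h) g))))) (\f.(\g.(\h.((f h) g))))) (\b.(\c.b))) ((\d.(\e.((d e) e))) (\f.(\g.(\h.(f (g h)))))))
Found 3 beta redex(es).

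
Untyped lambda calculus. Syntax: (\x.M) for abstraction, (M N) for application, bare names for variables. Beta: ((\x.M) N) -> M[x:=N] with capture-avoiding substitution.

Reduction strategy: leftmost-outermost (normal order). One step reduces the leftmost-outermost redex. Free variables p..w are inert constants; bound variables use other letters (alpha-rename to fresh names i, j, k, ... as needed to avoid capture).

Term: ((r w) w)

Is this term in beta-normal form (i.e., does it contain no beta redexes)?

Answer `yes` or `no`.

Term: ((r w) w)
No beta redexes found.

Answer: yes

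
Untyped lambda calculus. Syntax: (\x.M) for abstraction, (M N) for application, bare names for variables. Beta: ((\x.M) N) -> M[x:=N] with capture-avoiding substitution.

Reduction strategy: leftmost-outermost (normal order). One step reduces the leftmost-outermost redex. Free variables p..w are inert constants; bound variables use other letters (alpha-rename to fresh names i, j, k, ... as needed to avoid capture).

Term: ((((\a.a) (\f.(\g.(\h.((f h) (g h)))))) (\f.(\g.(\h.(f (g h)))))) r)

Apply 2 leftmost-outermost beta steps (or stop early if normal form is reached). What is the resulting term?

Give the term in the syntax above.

Step 0: ((((\a.a) (\f.(\g.(\h.((f h) (g h)))))) (\f.(\g.(\h.(f (g h)))))) r)
Step 1: (((\f.(\g.(\h.((f h) (g h))))) (\f.(\g.(\h.(f (g h)))))) r)
Step 2: ((\g.(\h.(((\f.(\g.(\h.(f (g h))))) h) (g h)))) r)

Answer: ((\g.(\h.(((\f.(\g.(\h.(f (g h))))) h) (g h)))) r)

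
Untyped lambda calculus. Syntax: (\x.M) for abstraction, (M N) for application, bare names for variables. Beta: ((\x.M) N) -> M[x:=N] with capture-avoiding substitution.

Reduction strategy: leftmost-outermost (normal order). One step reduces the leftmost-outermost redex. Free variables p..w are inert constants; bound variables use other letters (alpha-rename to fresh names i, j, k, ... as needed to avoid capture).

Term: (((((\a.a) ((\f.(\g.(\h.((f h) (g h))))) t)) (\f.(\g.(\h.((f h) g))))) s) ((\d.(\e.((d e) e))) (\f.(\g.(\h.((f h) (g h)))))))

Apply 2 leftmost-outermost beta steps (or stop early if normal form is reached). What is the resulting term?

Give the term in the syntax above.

Answer: ((((\g.(\h.((t h) (g h)))) (\f.(\g.(\h.((f h) g))))) s) ((\d.(\e.((d e) e))) (\f.(\g.(\h.((f h) (g h)))))))

Derivation:
Step 0: (((((\a.a) ((\f.(\g.(\h.((f h) (g h))))) t)) (\f.(\g.(\h.((f h) g))))) s) ((\d.(\e.((d e) e))) (\f.(\g.(\h.((f h) (g h)))))))
Step 1: (((((\f.(\g.(\h.((f h) (g h))))) t) (\f.(\g.(\h.((f h) g))))) s) ((\d.(\e.((d e) e))) (\f.(\g.(\h.((f h) (g h)))))))
Step 2: ((((\g.(\h.((t h) (g h)))) (\f.(\g.(\h.((f h) g))))) s) ((\d.(\e.((d e) e))) (\f.(\g.(\h.((f h) (g h)))))))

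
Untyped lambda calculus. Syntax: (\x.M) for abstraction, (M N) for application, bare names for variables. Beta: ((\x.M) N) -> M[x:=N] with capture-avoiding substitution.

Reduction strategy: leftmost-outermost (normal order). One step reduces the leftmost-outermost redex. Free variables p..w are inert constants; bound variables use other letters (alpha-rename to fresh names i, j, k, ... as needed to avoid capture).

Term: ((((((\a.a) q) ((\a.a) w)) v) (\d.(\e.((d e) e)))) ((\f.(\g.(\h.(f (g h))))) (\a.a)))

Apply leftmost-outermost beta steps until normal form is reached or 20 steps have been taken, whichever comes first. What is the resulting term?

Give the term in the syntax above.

Answer: ((((q w) v) (\d.(\e.((d e) e)))) (\g.(\h.(g h))))

Derivation:
Step 0: ((((((\a.a) q) ((\a.a) w)) v) (\d.(\e.((d e) e)))) ((\f.(\g.(\h.(f (g h))))) (\a.a)))
Step 1: ((((q ((\a.a) w)) v) (\d.(\e.((d e) e)))) ((\f.(\g.(\h.(f (g h))))) (\a.a)))
Step 2: ((((q w) v) (\d.(\e.((d e) e)))) ((\f.(\g.(\h.(f (g h))))) (\a.a)))
Step 3: ((((q w) v) (\d.(\e.((d e) e)))) (\g.(\h.((\a.a) (g h)))))
Step 4: ((((q w) v) (\d.(\e.((d e) e)))) (\g.(\h.(g h))))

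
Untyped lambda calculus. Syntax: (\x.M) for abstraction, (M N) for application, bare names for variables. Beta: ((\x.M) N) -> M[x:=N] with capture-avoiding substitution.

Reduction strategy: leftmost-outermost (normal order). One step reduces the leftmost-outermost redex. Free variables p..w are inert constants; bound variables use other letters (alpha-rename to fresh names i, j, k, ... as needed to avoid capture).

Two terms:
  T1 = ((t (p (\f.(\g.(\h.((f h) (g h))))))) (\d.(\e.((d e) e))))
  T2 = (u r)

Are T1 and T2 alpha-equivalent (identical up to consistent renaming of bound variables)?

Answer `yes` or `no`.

Answer: no

Derivation:
Term 1: ((t (p (\f.(\g.(\h.((f h) (g h))))))) (\d.(\e.((d e) e))))
Term 2: (u r)
Alpha-equivalence: compare structure up to binder renaming.
Result: False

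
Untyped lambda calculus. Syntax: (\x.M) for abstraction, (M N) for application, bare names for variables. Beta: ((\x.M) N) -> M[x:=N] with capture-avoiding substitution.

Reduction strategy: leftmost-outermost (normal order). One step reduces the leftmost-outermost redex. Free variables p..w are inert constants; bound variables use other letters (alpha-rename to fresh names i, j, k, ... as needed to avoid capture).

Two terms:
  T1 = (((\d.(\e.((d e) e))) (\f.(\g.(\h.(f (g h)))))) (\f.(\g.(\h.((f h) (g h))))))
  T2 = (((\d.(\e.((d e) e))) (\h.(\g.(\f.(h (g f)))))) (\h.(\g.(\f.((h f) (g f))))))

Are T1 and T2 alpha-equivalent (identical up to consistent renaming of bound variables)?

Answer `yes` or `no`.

Term 1: (((\d.(\e.((d e) e))) (\f.(\g.(\h.(f (g h)))))) (\f.(\g.(\h.((f h) (g h))))))
Term 2: (((\d.(\e.((d e) e))) (\h.(\g.(\f.(h (g f)))))) (\h.(\g.(\f.((h f) (g f))))))
Alpha-equivalence: compare structure up to binder renaming.
Result: True

Answer: yes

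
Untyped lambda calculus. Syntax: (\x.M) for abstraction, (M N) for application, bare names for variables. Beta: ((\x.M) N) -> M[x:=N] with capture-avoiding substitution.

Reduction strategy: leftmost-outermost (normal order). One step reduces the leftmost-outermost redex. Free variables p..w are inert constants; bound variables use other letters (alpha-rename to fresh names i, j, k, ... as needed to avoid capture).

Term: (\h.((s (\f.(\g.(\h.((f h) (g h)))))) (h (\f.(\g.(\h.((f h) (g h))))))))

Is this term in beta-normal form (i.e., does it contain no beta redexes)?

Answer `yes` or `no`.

Term: (\h.((s (\f.(\g.(\h.((f h) (g h)))))) (h (\f.(\g.(\h.((f h) (g h))))))))
No beta redexes found.

Answer: yes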